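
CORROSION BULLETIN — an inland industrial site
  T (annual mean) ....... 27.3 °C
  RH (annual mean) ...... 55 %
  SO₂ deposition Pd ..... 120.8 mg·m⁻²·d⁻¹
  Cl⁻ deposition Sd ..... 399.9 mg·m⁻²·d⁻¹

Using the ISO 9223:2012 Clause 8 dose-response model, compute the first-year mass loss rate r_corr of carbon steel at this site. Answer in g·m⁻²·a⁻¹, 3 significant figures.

carbon steel: f(T) = -0.054·(T−10) [T>10 °C] = -0.9342
  sulphur-dioxide contribution → 25.27 μm/a
  chloride contribution → 76.61 μm/a
  ⇒ r_corr(carbon steel) = 101.9 μm/a
Convert to mass loss: 101.9 μm/a × 7.85 g/cm³ = 799.8 g·m⁻²·a⁻¹

r_corr = 800 g·m⁻²·a⁻¹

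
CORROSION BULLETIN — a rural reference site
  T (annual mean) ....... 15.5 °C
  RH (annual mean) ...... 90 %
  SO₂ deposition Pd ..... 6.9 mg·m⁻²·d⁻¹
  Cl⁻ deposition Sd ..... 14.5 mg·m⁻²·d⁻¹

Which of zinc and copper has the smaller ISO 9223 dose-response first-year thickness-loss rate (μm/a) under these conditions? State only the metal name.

zinc: temperature factor f = -0.071·(5.5) = -0.3905
  sulphur-dioxide contribution → 1.283 μm/a
  chloride contribution → 0.6164 μm/a
  total first-year rate 1.899 μm/a
copper: T>10 °C ⇒ hinge -0.080·(15.5−10) = -0.4400
  sulphur-dioxide contribution → 1.141 μm/a
  chloride contribution → 1.151 μm/a
  total first-year rate 2.293 μm/a
Ordering by μm/a: copper (2.29) > zinc (1.9)

zinc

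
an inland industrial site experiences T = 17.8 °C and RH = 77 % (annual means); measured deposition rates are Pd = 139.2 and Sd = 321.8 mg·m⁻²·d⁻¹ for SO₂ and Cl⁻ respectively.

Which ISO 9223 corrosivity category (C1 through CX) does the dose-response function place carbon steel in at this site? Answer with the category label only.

carbon steel: temperature factor f = -0.054·(7.8) = -0.4212
  Pd branch = 1.77·Pd^0.52·e^(0.02·RH+f) = 70.56 μm/a
  Sd branch = 0.102·Sd^0.62·e^(0.033·RH+0.04·T) = 94.64 μm/a
  r_corr = 70.56 + 94.64 = 165.2 μm/a
Category bounds: 80…200 μm/a bracket r_corr ⇒ C5

C5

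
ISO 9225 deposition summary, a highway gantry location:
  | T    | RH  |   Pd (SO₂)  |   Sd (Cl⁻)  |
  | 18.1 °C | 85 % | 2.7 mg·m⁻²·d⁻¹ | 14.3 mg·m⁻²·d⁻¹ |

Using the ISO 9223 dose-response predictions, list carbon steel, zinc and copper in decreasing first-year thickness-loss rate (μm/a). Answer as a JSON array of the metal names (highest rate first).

["carbon steel", "copper", "zinc"]

carbon steel: f(T) = -0.054·(T−10) [T>10 °C] = -0.4374
  SO₂ term: 1.77·2.7^0.52·exp(0.02·85-0.4374) = 10.49
  Cl⁻ term: 0.102·14.3^0.62·exp(0.033·85+0.04·18.1) = 18.09
  sum: 10.49 + 18.09 → r_corr = 28.58 μm/a
zinc: T>10 °C ⇒ hinge -0.071·(18.1−10) = -0.5751
  SO₂ term: 0.0129·2.7^0.44·exp(0.046·85-0.5751) = 0.5607
  Cl⁻ term: 0.0175·14.3^0.57·exp(0.008·85+0.085·18.1) = 0.7329
  sum: 0.5607 + 0.7329 → r_corr = 1.294 μm/a
copper: temperature factor f = -0.080·(8.1) = -0.6480
  SO₂ term: 0.0053·2.7^0.26·exp(0.059·85-0.6480) = 0.5407
  Sd branch = 0.01025·Sd^0.27·e^(0.036·RH+0.049·T) = 1.088 μm/a
  sum: 0.5407 + 1.088 → r_corr = 1.629 μm/a
Ordering by μm/a: carbon steel (28.6) > copper (1.63) > zinc (1.29)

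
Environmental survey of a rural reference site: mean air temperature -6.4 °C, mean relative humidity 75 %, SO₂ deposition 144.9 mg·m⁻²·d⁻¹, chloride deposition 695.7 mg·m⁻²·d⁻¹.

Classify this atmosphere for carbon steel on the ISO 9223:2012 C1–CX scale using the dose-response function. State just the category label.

carbon steel: temperature factor f = +0.150·(-16.4) = -2.4600
  Pd branch = 1.77·Pd^0.52·e^(0.02·RH+f) = 9.012 μm/a
  Sd branch = 0.102·Sd^0.62·e^(0.033·RH+0.04·T) = 54.28 μm/a
  sum: 9.012 + 54.28 → r_corr = 63.29 μm/a
63.3 μm/a falls in (50, 80] for carbon steel → category C4

C4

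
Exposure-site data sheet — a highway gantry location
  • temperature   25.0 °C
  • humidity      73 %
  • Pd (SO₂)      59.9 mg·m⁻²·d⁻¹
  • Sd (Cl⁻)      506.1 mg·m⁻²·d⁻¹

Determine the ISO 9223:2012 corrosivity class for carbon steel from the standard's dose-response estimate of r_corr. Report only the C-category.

C5

carbon steel: temperature factor f = -0.054·(15.0) = -0.8100
  sulphur-dioxide contribution → 28.48 μm/a
  chloride contribution → 146.5 μm/a
  ⇒ r_corr(carbon steel) = 174.9 μm/a
175 μm/a falls in (80, 200] for carbon steel → category C5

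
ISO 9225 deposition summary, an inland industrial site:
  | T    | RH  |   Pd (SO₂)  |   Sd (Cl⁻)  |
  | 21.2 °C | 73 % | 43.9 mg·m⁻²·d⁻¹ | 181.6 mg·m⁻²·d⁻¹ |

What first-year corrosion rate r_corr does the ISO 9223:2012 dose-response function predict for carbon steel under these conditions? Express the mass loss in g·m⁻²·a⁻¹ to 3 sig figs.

r_corr = 757 g·m⁻²·a⁻¹

carbon steel: T>10 °C ⇒ hinge -0.054·(21.2−10) = -0.6048
  sulphur-dioxide contribution → 29.75 μm/a
  chloride contribution → 66.64 μm/a
  ⇒ r_corr(carbon steel) = 96.39 μm/a
Convert to mass loss: 96.39 μm/a × 7.85 g/cm³ = 756.7 g·m⁻²·a⁻¹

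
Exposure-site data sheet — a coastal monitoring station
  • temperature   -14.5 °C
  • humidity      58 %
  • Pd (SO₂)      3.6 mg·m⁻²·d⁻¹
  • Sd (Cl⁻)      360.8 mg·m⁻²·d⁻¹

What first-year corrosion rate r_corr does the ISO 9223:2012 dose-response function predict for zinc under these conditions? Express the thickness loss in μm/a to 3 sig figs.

r_corr = 0.362 μm/a

zinc: T≤10 °C ⇒ hinge +0.038·(-14.5−10) = -0.9310
  SO₂ term: 0.0129·3.6^0.44·exp(0.046·58-0.9310) = 0.1287
  Cl⁻ term: 0.0175·360.8^0.57·exp(0.008·58+0.085·-14.5) = 0.2328
  sum: 0.1287 + 0.2328 → r_corr = 0.3615 μm/a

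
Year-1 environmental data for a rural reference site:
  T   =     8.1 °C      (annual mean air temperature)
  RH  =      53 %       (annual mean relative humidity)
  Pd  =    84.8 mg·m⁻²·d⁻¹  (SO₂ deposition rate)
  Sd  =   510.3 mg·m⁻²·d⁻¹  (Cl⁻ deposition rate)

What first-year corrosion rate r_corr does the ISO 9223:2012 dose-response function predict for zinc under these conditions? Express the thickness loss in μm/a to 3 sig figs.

zinc: T≤10 °C ⇒ hinge +0.038·(8.1−10) = -0.0722
  Pd branch = 0.0129·Pd^0.44·e^(0.046·RH+f) = 0.9695 μm/a
  Sd branch = 0.0175·Sd^0.57·e^(0.008·RH+0.085·T) = 1.861 μm/a
  sum: 0.9695 + 1.861 → r_corr = 2.83 μm/a

r_corr = 2.83 μm/a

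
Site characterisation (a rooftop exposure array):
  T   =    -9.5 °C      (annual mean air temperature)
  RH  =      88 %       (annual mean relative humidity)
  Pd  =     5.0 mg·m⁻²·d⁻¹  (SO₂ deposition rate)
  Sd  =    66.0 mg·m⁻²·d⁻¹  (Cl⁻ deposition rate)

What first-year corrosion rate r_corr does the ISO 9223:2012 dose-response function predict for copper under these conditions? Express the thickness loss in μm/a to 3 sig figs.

r_corr = 0.598 μm/a

copper: temperature factor f = +0.126·(-19.5) = -2.4570
  sulphur-dioxide contribution → 0.1241 μm/a
  chloride contribution → 0.4739 μm/a
  total first-year rate 0.598 μm/a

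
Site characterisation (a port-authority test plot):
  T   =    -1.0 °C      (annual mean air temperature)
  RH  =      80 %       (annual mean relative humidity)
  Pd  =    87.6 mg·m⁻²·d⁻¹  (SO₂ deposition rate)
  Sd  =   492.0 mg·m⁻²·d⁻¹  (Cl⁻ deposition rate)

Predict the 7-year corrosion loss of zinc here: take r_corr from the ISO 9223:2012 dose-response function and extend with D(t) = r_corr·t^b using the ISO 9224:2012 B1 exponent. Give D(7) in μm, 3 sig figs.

zinc: T≤10 °C ⇒ hinge +0.038·(-1.0−10) = -0.4180
  Pd branch = 0.0129·Pd^0.44·e^(0.046·RH+f) = 2.41 μm/a
  Cl⁻ term: 0.0175·492.0^0.57·exp(0.008·80+0.085·-1.0) = 1.043
  r_corr = 2.41 + 1.043 = 3.453 μm/a
Power-law: D(7) = r_corr · 7^0.813
  D(7) = 3.453 × 7^0.813 = 3.453 × 4.865 = 16.8 μm

D(7) = 16.8 μm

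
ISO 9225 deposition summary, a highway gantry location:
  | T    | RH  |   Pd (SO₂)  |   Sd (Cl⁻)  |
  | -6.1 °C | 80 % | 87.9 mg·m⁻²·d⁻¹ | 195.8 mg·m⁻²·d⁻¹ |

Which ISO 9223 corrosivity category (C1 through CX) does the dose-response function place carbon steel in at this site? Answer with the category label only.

carbon steel: T≤10 °C ⇒ hinge +0.150·(-6.1−10) = -2.4150
  Pd branch = 1.77·Pd^0.52·e^(0.02·RH+f) = 8.033 μm/a
  Cl⁻ term: 0.102·195.8^0.62·exp(0.033·80+0.04·-6.1) = 29.52
  r_corr = 8.033 + 29.52 = 37.55 μm/a
Category bounds: 25…50 μm/a bracket r_corr ⇒ C3

C3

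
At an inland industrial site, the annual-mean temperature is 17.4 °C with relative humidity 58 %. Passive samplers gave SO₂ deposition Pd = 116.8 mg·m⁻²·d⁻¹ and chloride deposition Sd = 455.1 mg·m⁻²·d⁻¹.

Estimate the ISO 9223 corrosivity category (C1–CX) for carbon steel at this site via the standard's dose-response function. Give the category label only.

carbon steel: T>10 °C ⇒ hinge -0.054·(17.4−10) = -0.3996
  SO₂ term: 1.77·116.8^0.52·exp(0.02·58-0.3996) = 45.01
  Cl⁻ term: 0.102·455.1^0.62·exp(0.033·58+0.04·17.4) = 61.68
  sum: 45.01 + 61.68 → r_corr = 106.7 μm/a
ISO 9223 Table 2 (carbon steel): 80 < 107 ≤ 200 μm/a ⇒ C5

C5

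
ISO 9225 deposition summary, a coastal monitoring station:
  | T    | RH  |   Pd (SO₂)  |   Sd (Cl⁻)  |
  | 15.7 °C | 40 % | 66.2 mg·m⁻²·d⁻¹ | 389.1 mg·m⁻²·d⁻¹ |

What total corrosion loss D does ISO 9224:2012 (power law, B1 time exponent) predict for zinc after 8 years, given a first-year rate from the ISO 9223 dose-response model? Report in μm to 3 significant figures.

zinc: T>10 °C ⇒ hinge -0.071·(15.7−10) = -0.4047
  Pd branch = 0.0129·Pd^0.44·e^(0.046·RH+f) = 0.3429 μm/a
  Cl⁻ term: 0.0175·389.1^0.57·exp(0.008·40+0.085·15.7) = 2.741
  sum: 0.3429 + 2.741 → r_corr = 3.084 μm/a
Long-term exponent b (ISO 9224 Table 2, B1) = 0.813
  D(8) = 3.084 × 8^0.813 = 3.084 × 5.423 = 16.72 μm

D(8) = 16.7 μm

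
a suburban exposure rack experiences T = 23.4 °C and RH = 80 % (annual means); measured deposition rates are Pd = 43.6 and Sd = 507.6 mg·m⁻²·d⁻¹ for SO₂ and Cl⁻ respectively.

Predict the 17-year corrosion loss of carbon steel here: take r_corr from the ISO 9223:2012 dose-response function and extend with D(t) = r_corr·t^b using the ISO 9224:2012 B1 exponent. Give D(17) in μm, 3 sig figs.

carbon steel: T>10 °C ⇒ hinge -0.054·(23.4−10) = -0.7236
  Pd branch = 1.77·Pd^0.52·e^(0.02·RH+f) = 30.28 μm/a
  Sd branch = 0.102·Sd^0.62·e^(0.033·RH+0.04·T) = 173.4 μm/a
  sum: 30.28 + 173.4 → r_corr = 203.7 μm/a
ISO 9224: D(t) = r_corr · t^b with b = 0.523 (carbon steel, B1)
  D(17) = 203.7 × 17^0.523 = 203.7 × 4.401 = 896.4 μm

D(17) = 896 μm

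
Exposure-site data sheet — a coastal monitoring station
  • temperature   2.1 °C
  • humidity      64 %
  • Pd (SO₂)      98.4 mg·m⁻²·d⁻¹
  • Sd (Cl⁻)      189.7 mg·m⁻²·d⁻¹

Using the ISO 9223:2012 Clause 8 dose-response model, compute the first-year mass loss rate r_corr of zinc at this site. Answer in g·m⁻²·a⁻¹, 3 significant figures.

r_corr = 14.7 g·m⁻²·a⁻¹

zinc: T≤10 °C ⇒ hinge +0.038·(2.1−10) = -0.3002
  Pd branch = 0.0129·Pd^0.44·e^(0.046·RH+f) = 1.367 μm/a
  Cl⁻ term: 0.0175·189.7^0.57·exp(0.008·64+0.085·2.1) = 0.6941
  r_corr = 1.367 + 0.6941 = 2.061 μm/a
Convert to mass loss: 2.061 μm/a × 7.14 g/cm³ = 14.71 g·m⁻²·a⁻¹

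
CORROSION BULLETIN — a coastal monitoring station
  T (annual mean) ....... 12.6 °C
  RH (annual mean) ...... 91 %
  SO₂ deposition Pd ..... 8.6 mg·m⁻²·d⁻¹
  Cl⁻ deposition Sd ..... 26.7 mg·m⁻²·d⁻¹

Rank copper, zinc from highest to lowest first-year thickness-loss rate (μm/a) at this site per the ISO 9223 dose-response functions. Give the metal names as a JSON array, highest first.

["copper", "zinc"]

copper: f(T) = -0.080·(T−10) [T>10 °C] = -0.2080
  Pd branch = 0.0053·Pd^0.26·e^(0.059·RH+f) = 1.617 μm/a
  Cl⁻ term: 0.01025·26.7^0.27·exp(0.036·91+0.049·12.6) = 1.221
  r_corr = 1.617 + 1.221 = 2.838 μm/a
zinc: T>10 °C ⇒ hinge -0.071·(12.6−10) = -0.1846
  Pd branch = 0.0129·Pd^0.44·e^(0.046·RH+f) = 1.818 μm/a
  Sd branch = 0.0175·Sd^0.57·e^(0.008·RH+0.085·T) = 0.6878 μm/a
  r_corr = 1.818 + 0.6878 = 2.506 μm/a
Ordering by μm/a: copper (2.84) > zinc (2.51)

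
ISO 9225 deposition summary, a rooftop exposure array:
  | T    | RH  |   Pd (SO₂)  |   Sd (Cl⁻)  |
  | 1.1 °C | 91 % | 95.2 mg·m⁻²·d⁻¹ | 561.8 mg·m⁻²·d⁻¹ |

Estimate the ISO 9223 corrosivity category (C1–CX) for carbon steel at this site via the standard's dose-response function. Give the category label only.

carbon steel: T≤10 °C ⇒ hinge +0.150·(1.1−10) = -1.3350
  sulphur-dioxide contribution → 30.73 μm/a
  chloride contribution → 108.8 μm/a
  total first-year rate 139.5 μm/a
ISO 9223 Table 2 (carbon steel): 80 < 140 ≤ 200 μm/a ⇒ C5

C5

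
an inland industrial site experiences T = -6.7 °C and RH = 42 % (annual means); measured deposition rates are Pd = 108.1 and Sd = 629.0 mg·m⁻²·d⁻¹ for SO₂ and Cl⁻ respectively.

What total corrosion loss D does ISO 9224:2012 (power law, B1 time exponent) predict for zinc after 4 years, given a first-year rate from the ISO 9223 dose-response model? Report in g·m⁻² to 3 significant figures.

zinc: T≤10 °C ⇒ hinge +0.038·(-6.7−10) = -0.6346
  SO₂ term: 0.0129·108.1^0.44·exp(0.046·42-0.6346) = 0.3706
  Sd branch = 0.0175·Sd^0.57·e^(0.008·RH+0.085·T) = 0.5456 μm/a
  sum: 0.3706 + 0.5456 → r_corr = 0.9162 μm/a
Long-term exponent b (ISO 9224 Table 2, B1) = 0.813
  D(4) = 0.9162 × 4^0.813 = 0.9162 × 3.087 = 2.828 μm
  Mass loss = 2.828 μm × 7.14 g/cm³ = 20.19 g·m⁻²

D(4) = 20.2 g·m⁻²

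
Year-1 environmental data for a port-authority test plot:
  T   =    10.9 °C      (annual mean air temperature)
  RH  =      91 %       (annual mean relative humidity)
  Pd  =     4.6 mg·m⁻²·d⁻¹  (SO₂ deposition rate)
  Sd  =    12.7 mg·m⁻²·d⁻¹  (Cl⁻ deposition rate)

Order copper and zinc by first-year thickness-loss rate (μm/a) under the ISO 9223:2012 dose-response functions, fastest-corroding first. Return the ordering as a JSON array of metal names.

["copper", "zinc"]

copper: f(T) = -0.080·(T−10) [T>10 °C] = -0.0720
  SO₂ term: 0.0053·4.6^0.26·exp(0.059·91-0.0720) = 1.574
  Sd branch = 0.01025·Sd^0.27·e^(0.036·RH+0.049·T) = 0.9193 μm/a
  sum: 1.574 + 0.9193 → r_corr = 2.493 μm/a
zinc: temperature factor f = -0.071·(0.9) = -0.0639
  Pd branch = 0.0129·Pd^0.44·e^(0.046·RH+f) = 1.557 μm/a
  Cl⁻ term: 0.0175·12.7^0.57·exp(0.008·91+0.085·10.9) = 0.3897
  r_corr = 1.557 + 0.3897 = 1.947 μm/a
Ordering by μm/a: copper (2.49) > zinc (1.95)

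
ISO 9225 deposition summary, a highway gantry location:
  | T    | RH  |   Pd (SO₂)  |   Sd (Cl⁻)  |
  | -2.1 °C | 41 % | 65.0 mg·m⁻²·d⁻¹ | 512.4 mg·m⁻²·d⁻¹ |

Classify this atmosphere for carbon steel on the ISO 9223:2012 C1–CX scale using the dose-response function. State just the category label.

carbon steel: f(T) = +0.150·(T−10) [T≤10 °C] = -1.8150
  SO₂ term: 1.77·65.0^0.52·exp(0.02·41-1.8150) = 5.735
  Cl⁻ term: 0.102·512.4^0.62·exp(0.033·41+0.04·-2.1) = 17.37
  r_corr = 5.735 + 17.37 = 23.1 μm/a
23.1 μm/a falls in (1.3, 25] for carbon steel → category C2

C2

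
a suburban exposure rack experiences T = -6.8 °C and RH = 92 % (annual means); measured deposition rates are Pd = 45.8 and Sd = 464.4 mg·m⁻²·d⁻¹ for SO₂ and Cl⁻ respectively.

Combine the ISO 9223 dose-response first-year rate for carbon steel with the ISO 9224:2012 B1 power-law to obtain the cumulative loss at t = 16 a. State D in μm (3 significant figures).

carbon steel: T≤10 °C ⇒ hinge +0.150·(-6.8−10) = -2.5200
  Pd branch = 1.77·Pd^0.52·e^(0.02·RH+f) = 6.551 μm/a
  Sd branch = 0.102·Sd^0.62·e^(0.033·RH+0.04·T) = 72.86 μm/a
  sum: 6.551 + 72.86 → r_corr = 79.41 μm/a
Long-term exponent b (ISO 9224 Table 2, B1) = 0.523
  D(16) = 79.41 × 16^0.523 = 79.41 × 4.263 = 338.5 μm

D(16) = 339 μm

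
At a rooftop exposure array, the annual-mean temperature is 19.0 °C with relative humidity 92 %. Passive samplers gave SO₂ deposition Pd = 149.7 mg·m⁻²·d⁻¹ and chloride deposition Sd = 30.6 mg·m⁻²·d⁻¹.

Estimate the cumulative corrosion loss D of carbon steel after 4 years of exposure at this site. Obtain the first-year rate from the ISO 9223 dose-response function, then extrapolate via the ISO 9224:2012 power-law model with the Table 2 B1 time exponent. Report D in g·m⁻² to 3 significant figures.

carbon steel: temperature factor f = -0.054·(9.0) = -0.4860
  Pd branch = 1.77·Pd^0.52·e^(0.02·RH+f) = 92.71 μm/a
  Cl⁻ term: 0.102·30.6^0.62·exp(0.033·92+0.04·19.0) = 37.87
  r_corr = 92.71 + 37.87 = 130.6 μm/a
ISO 9224: D(t) = r_corr · t^b with b = 0.523 (carbon steel, B1)
  D(4) = 130.6 × 4^0.523 = 130.6 × 2.065 = 269.6 μm
  Mass loss = 269.6 μm × 7.85 g/cm³ = 2117 g·m⁻²

D(4) = 2.12e+03 g·m⁻²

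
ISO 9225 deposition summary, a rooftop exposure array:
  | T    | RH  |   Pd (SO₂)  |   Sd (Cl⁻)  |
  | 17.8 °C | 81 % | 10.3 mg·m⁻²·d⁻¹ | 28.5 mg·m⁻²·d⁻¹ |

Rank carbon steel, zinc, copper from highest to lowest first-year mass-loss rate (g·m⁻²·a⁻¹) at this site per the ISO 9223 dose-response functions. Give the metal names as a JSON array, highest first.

["carbon steel", "copper", "zinc"]

carbon steel: f(T) = -0.054·(T−10) [T>10 °C] = -0.4212
  sulphur-dioxide contribution → 19.74 μm/a
  chloride contribution → 24.03 μm/a
  ⇒ r_corr(carbon steel) = 43.76 μm/a
  mass loss = 43.76 μm/a × 7.85 g/cm³ = 343.5 g·m⁻²·a⁻¹
zinc: T>10 °C ⇒ hinge -0.071·(17.8−10) = -0.5538
  sulphur-dioxide contribution → 0.8588 μm/a
  chloride contribution → 1.025 μm/a
  ⇒ r_corr(zinc) = 1.884 μm/a
  mass loss = 1.884 μm/a × 7.14 g/cm³ = 13.45 g·m⁻²·a⁻¹
copper: T>10 °C ⇒ hinge -0.080·(17.8−10) = -0.6240
  sulphur-dioxide contribution → 0.6196 μm/a
  chloride contribution → 1.119 μm/a
  ⇒ r_corr(copper) = 1.738 μm/a
  mass loss = 1.738 μm/a × 8.96 g/cm³ = 15.58 g·m⁻²·a⁻¹
Ordering by g·m⁻²·a⁻¹: carbon steel (344) > copper (15.6) > zinc (13.5)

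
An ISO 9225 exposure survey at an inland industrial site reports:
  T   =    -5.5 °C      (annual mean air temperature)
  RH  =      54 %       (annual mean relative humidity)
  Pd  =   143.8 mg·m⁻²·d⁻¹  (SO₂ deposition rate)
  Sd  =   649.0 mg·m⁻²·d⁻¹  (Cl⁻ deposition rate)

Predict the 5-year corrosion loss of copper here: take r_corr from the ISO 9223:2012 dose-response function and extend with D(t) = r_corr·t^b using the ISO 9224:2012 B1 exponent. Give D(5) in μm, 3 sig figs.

D(5) = 1.11 μm

copper: f(T) = +0.126·(T−10) [T≤10 °C] = -1.9530
  sulphur-dioxide contribution → 0.06619 μm/a
  chloride contribution → 0.3142 μm/a
  ⇒ r_corr(copper) = 0.3804 μm/a
ISO 9224: D(t) = r_corr · t^b with b = 0.667 (copper, B1)
  D(5) = 0.3804 × 5^0.667 = 0.3804 × 2.926 = 1.113 μm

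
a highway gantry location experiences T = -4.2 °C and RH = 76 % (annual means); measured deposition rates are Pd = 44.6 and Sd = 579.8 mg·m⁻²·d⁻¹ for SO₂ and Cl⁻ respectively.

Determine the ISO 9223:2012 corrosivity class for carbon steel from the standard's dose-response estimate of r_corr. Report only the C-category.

C4

carbon steel: temperature factor f = +0.150·(-14.2) = -2.1300
  Pd branch = 1.77·Pd^0.52·e^(0.02·RH+f) = 6.93 μm/a
  Sd branch = 0.102·Sd^0.62·e^(0.033·RH+0.04·T) = 54.71 μm/a
  r_corr = 6.93 + 54.71 = 61.64 μm/a
Category bounds: 50…80 μm/a bracket r_corr ⇒ C4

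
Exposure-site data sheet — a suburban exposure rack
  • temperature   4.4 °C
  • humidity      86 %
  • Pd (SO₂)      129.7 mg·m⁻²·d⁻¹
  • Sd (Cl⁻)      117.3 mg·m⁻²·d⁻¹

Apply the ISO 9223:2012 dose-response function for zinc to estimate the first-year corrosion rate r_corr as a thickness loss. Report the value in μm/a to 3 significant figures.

r_corr = 5.40 μm/a

zinc: f(T) = +0.038·(T−10) [T≤10 °C] = -0.2128
  Pd branch = 0.0129·Pd^0.44·e^(0.046·RH+f) = 4.634 μm/a
  Sd branch = 0.0175·Sd^0.57·e^(0.008·RH+0.085·T) = 0.7652 μm/a
  sum: 4.634 + 0.7652 → r_corr = 5.399 μm/a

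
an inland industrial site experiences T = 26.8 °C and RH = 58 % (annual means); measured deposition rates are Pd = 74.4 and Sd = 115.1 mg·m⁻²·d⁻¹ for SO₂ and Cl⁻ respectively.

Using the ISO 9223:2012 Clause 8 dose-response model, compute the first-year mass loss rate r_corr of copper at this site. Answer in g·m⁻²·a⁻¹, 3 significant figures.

r_corr = 11.1 g·m⁻²·a⁻¹

copper: T>10 °C ⇒ hinge -0.080·(26.8−10) = -1.3440
  SO₂ term: 0.0053·74.4^0.26·exp(0.059·58-1.3440) = 0.1298
  Cl⁻ term: 0.01025·115.1^0.27·exp(0.036·58+0.049·26.8) = 1.107
  r_corr = 0.1298 + 1.107 = 1.237 μm/a
Convert to mass loss: 1.237 μm/a × 8.96 g/cm³ = 11.09 g·m⁻²·a⁻¹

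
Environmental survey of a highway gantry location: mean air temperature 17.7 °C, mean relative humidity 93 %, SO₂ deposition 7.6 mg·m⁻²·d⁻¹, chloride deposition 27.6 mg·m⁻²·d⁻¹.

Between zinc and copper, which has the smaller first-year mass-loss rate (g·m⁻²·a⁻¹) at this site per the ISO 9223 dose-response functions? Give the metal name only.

zinc: T>10 °C ⇒ hinge -0.071·(17.7−10) = -0.5467
  sulphur-dioxide contribution → 1.314 μm/a
  chloride contribution → 1.099 μm/a
  total first-year rate 2.413 μm/a
  mass loss = 2.413 μm/a × 7.14 g/cm³ = 17.23 g·m⁻²·a⁻¹
copper: temperature factor f = -0.080·(7.7) = -0.6160
  sulphur-dioxide contribution → 1.171 μm/a
  chloride contribution → 1.7 μm/a
  ⇒ r_corr(copper) = 2.871 μm/a
  mass loss = 2.871 μm/a × 8.96 g/cm³ = 25.73 g·m⁻²·a⁻¹
Ordering by g·m⁻²·a⁻¹: copper (25.7) > zinc (17.2)

zinc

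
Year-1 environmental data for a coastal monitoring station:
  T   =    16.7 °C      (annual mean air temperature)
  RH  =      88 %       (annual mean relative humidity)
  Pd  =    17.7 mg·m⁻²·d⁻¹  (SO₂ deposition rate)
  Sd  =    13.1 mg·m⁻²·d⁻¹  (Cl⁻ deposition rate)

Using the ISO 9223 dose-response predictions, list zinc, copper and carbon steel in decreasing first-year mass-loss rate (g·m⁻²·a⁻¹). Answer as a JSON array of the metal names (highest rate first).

["carbon steel", "copper", "zinc"]

zinc: temperature factor f = -0.071·(6.7) = -0.4757
  sulphur-dioxide contribution → 1.626 μm/a
  chloride contribution → 0.634 μm/a
  total first-year rate 2.26 μm/a
  mass loss = 2.26 μm/a × 7.14 g/cm³ = 16.14 g·m⁻²·a⁻¹
copper: T>10 °C ⇒ hinge -0.080·(16.7−10) = -0.5360
  sulphur-dioxide contribution → 1.177 μm/a
  chloride contribution → 1.106 μm/a
  total first-year rate 2.283 μm/a
  mass loss = 2.283 μm/a × 8.96 g/cm³ = 20.45 g·m⁻²·a⁻¹
carbon steel: T>10 °C ⇒ hinge -0.054·(16.7−10) = -0.3618
  sulphur-dioxide contribution → 31.93 μm/a
  chloride contribution → 17.89 μm/a
  total first-year rate 49.82 μm/a
  mass loss = 49.82 μm/a × 7.85 g/cm³ = 391.1 g·m⁻²·a⁻¹
Ordering by g·m⁻²·a⁻¹: carbon steel (391) > copper (20.5) > zinc (16.1)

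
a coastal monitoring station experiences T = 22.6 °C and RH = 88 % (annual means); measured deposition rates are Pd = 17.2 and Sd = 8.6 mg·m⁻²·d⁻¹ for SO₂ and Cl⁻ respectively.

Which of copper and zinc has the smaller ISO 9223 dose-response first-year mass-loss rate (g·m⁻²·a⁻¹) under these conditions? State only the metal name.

copper: f(T) = -0.080·(T−10) [T>10 °C] = -1.0080
  Pd branch = 0.0053·Pd^0.26·e^(0.059·RH+f) = 0.7288 μm/a
  Cl⁻ term: 0.01025·8.6^0.27·exp(0.036·88+0.049·22.6) = 1.318
  sum: 0.7288 + 1.318 → r_corr = 2.047 μm/a
  mass loss = 2.047 μm/a × 8.96 g/cm³ = 18.34 g·m⁻²·a⁻¹
zinc: temperature factor f = -0.071·(12.6) = -0.8946
  SO₂ term: 0.0129·17.2^0.44·exp(0.046·88-0.8946) = 1.056
  Sd branch = 0.0175·Sd^0.57·e^(0.008·RH+0.085·T) = 0.8236 μm/a
  sum: 1.056 + 0.8236 → r_corr = 1.88 μm/a
  mass loss = 1.88 μm/a × 7.14 g/cm³ = 13.42 g·m⁻²·a⁻¹
Ordering by g·m⁻²·a⁻¹: copper (18.3) > zinc (13.4)

zinc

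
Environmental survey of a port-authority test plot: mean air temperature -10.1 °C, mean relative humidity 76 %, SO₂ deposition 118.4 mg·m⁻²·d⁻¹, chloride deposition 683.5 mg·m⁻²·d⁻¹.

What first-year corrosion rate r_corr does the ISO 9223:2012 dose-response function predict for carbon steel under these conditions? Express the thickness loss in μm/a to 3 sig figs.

r_corr = 52.6 μm/a

carbon steel: temperature factor f = +0.150·(-20.1) = -3.0150
  sulphur-dioxide contribution → 4.752 μm/a
  chloride contribution → 47.85 μm/a
  ⇒ r_corr(carbon steel) = 52.6 μm/a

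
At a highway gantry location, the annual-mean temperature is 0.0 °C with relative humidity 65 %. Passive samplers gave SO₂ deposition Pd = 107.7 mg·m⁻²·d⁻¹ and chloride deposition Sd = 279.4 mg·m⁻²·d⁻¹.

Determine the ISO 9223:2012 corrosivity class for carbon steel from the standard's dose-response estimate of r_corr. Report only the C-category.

C3

carbon steel: T≤10 °C ⇒ hinge +0.150·(0.0−10) = -1.5000
  sulphur-dioxide contribution → 16.51 μm/a
  chloride contribution → 28.63 μm/a
  total first-year rate 45.14 μm/a
Category bounds: 25…50 μm/a bracket r_corr ⇒ C3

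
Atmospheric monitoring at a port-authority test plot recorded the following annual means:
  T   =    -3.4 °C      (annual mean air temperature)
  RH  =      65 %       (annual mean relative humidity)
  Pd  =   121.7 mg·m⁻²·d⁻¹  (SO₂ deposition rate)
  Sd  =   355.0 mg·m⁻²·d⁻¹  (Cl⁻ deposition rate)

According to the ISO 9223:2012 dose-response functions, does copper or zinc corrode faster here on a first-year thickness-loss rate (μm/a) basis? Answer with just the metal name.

zinc

copper: f(T) = +0.126·(T−10) [T≤10 °C] = -1.6884
  Pd branch = 0.0053·Pd^0.26·e^(0.059·RH+f) = 0.158 μm/a
  Cl⁻ term: 0.01025·355.0^0.27·exp(0.036·65+0.049·-3.4) = 0.4397
  sum: 0.158 + 0.4397 → r_corr = 0.5977 μm/a
zinc: temperature factor f = +0.038·(-13.4) = -0.5092
  SO₂ term: 0.0129·121.7^0.44·exp(0.046·65-0.5092) = 1.275
  Cl⁻ term: 0.0175·355.0^0.57·exp(0.008·65+0.085·-3.4) = 0.6266
  r_corr = 1.275 + 0.6266 = 1.902 μm/a
Ordering by μm/a: zinc (1.9) > copper (0.598)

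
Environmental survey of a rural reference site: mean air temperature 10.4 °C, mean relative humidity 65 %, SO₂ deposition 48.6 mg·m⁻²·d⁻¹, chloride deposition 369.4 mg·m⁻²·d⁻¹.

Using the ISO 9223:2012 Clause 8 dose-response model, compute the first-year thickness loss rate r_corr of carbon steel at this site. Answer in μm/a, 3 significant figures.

carbon steel: temperature factor f = -0.054·(0.4) = -0.0216
  Pd branch = 1.77·Pd^0.52·e^(0.02·RH+f) = 47.89 μm/a
  Cl⁻ term: 0.102·369.4^0.62·exp(0.033·65+0.04·10.4) = 51.6
  sum: 47.89 + 51.6 → r_corr = 99.49 μm/a

r_corr = 99.5 μm/a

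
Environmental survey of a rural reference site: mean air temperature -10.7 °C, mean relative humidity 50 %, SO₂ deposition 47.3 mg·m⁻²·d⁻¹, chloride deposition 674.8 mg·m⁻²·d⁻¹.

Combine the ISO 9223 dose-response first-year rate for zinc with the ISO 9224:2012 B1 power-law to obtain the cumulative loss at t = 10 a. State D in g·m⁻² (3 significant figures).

zinc: f(T) = +0.038·(T−10) [T≤10 °C] = -0.7866
  sulphur-dioxide contribution → 0.3197 μm/a
  chloride contribution → 0.4309 μm/a
  total first-year rate 0.7507 μm/a
Power-law: D(10) = r_corr · 10^0.813
  D(10) = 0.7507 × 10^0.813 = 0.7507 × 6.501 = 4.88 μm
  Mass loss = 4.88 μm × 7.14 g/cm³ = 34.84 g·m⁻²

D(10) = 34.8 g·m⁻²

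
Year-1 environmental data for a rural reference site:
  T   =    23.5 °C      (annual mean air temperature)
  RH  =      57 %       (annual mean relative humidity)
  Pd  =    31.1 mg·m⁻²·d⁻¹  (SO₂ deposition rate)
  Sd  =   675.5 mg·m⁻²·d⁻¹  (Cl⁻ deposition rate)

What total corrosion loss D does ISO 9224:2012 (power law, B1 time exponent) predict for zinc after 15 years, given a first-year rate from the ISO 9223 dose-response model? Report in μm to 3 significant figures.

D(15) = 78.2 μm

zinc: f(T) = -0.071·(T−10) [T>10 °C] = -0.9585
  sulphur-dioxide contribution → 0.3089 μm/a
  chloride contribution → 8.346 μm/a
  ⇒ r_corr(zinc) = 8.655 μm/a
ISO 9224: D(t) = r_corr · t^b with b = 0.813 (zinc, B1)
  D(15) = 8.655 × 15^0.813 = 8.655 × 9.04 = 78.24 μm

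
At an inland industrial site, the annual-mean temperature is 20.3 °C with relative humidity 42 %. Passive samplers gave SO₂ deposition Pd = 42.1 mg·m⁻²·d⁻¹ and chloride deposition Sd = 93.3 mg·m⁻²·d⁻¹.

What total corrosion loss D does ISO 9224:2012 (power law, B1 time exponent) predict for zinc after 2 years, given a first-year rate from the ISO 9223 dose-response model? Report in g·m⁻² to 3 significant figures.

zinc: temperature factor f = -0.071·(10.3) = -0.7313
  Pd branch = 0.0129·Pd^0.44·e^(0.046·RH+f) = 0.2222 μm/a
  Sd branch = 0.0175·Sd^0.57·e^(0.008·RH+0.085·T) = 1.825 μm/a
  r_corr = 0.2222 + 1.825 = 2.047 μm/a
Long-term exponent b (ISO 9224 Table 2, B1) = 0.813
  D(2) = 2.047 × 2^0.813 = 2.047 × 1.757 = 3.596 μm
  Mass loss = 3.596 μm × 7.14 g/cm³ = 25.68 g·m⁻²

D(2) = 25.7 g·m⁻²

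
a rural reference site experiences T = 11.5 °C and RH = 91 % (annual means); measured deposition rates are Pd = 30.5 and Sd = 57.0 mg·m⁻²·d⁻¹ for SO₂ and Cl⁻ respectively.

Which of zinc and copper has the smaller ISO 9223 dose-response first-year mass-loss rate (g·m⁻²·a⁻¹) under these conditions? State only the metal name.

zinc: f(T) = -0.071·(T−10) [T>10 °C] = -0.1065
  Pd branch = 0.0129·Pd^0.44·e^(0.046·RH+f) = 3.431 μm/a
  Cl⁻ term: 0.0175·57.0^0.57·exp(0.008·91+0.085·11.5) = 0.9651
  r_corr = 3.431 + 0.9651 = 4.396 μm/a
  mass loss = 4.396 μm/a × 7.14 g/cm³ = 31.39 g·m⁻²·a⁻¹
copper: T>10 °C ⇒ hinge -0.080·(11.5−10) = -0.1200
  SO₂ term: 0.0053·30.5^0.26·exp(0.059·91-0.1200) = 2.454
  Cl⁻ term: 0.01025·57.0^0.27·exp(0.036·91+0.049·11.5) = 1.42
  r_corr = 2.454 + 1.42 = 3.874 μm/a
  mass loss = 3.874 μm/a × 8.96 g/cm³ = 34.71 g·m⁻²·a⁻¹
Ordering by g·m⁻²·a⁻¹: copper (34.7) > zinc (31.4)

zinc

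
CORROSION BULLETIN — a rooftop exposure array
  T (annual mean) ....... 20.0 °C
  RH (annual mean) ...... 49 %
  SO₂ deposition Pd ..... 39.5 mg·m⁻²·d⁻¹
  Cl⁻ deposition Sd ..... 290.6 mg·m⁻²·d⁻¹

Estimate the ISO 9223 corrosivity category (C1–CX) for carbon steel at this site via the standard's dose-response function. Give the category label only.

carbon steel: T>10 °C ⇒ hinge -0.054·(20.0−10) = -0.5400
  SO₂ term: 1.77·39.5^0.52·exp(0.02·49-0.5400) = 18.59
  Cl⁻ term: 0.102·290.6^0.62·exp(0.033·49+0.04·20.0) = 38.51
  sum: 18.59 + 38.51 → r_corr = 57.1 μm/a
ISO 9223 Table 2 (carbon steel): 50 < 57.1 ≤ 80 μm/a ⇒ C4

C4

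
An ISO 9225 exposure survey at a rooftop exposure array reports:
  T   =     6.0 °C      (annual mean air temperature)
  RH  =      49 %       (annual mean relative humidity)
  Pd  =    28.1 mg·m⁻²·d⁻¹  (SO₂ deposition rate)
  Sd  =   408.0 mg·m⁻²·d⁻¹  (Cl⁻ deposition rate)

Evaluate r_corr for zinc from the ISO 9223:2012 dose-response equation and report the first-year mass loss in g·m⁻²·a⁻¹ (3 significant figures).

r_corr = 12.7 g·m⁻²·a⁻¹

zinc: temperature factor f = +0.038·(-4.0) = -0.1520
  sulphur-dioxide contribution → 0.458 μm/a
  chloride contribution → 1.327 μm/a
  total first-year rate 1.785 μm/a
Convert to mass loss: 1.785 μm/a × 7.14 g/cm³ = 12.74 g·m⁻²·a⁻¹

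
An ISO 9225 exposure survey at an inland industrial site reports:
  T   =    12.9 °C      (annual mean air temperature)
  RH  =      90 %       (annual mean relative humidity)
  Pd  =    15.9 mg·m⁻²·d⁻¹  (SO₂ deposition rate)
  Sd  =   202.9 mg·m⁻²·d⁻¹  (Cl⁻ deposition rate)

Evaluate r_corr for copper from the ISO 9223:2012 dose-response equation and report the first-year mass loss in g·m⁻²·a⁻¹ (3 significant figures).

r_corr = 34.2 g·m⁻²·a⁻¹

copper: f(T) = -0.080·(T−10) [T>10 °C] = -0.2320
  SO₂ term: 0.0053·15.9^0.26·exp(0.059·90-0.2320) = 1.746
  Sd branch = 0.01025·Sd^0.27·e^(0.036·RH+0.049·T) = 2.067 μm/a
  sum: 1.746 + 2.067 → r_corr = 3.813 μm/a
Convert to mass loss: 3.813 μm/a × 8.96 g/cm³ = 34.16 g·m⁻²·a⁻¹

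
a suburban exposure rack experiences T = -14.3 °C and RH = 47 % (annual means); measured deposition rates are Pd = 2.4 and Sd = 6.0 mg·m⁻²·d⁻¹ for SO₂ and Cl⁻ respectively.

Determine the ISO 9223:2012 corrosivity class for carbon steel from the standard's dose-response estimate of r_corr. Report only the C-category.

C1

carbon steel: temperature factor f = +0.150·(-24.3) = -3.6450
  sulphur-dioxide contribution → 0.1866 μm/a
  chloride contribution → 0.8246 μm/a
  ⇒ r_corr(carbon steel) = 1.011 μm/a
Category bounds: 0…1.3 μm/a bracket r_corr ⇒ C1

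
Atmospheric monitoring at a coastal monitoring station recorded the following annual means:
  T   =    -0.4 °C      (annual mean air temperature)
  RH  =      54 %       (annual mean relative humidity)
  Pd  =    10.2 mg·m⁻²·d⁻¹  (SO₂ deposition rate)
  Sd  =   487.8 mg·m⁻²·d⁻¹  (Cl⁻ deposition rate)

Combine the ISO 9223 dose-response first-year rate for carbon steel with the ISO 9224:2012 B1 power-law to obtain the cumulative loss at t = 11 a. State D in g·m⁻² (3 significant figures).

carbon steel: temperature factor f = +0.150·(-10.4) = -1.5600
  SO₂ term: 1.77·10.2^0.52·exp(0.02·54-1.5600) = 3.664
  Sd branch = 0.102·Sd^0.62·e^(0.033·RH+0.04·T) = 27.69 μm/a
  sum: 3.664 + 27.69 → r_corr = 31.35 μm/a
Power-law: D(11) = r_corr · 11^0.523
  D(11) = 31.35 × 11^0.523 = 31.35 × 3.505 = 109.9 μm
  Mass loss = 109.9 μm × 7.85 g/cm³ = 862.5 g·m⁻²

D(11) = 863 g·m⁻²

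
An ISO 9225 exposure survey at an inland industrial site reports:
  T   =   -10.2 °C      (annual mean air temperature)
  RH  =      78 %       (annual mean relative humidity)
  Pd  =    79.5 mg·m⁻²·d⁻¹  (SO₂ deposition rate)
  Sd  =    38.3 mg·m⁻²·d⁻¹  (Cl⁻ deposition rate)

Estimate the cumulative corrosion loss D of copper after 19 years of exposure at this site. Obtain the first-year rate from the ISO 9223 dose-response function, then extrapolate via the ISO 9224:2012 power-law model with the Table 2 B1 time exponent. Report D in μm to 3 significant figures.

copper: T≤10 °C ⇒ hinge +0.126·(-10.2−10) = -2.5452
  sulphur-dioxide contribution → 0.1293 μm/a
  chloride contribution → 0.2758 μm/a
  ⇒ r_corr(copper) = 0.4051 μm/a
Power-law: D(19) = r_corr · 19^0.667
  D(19) = 0.4051 × 19^0.667 = 0.4051 × 7.127 = 2.888 μm

D(19) = 2.89 μm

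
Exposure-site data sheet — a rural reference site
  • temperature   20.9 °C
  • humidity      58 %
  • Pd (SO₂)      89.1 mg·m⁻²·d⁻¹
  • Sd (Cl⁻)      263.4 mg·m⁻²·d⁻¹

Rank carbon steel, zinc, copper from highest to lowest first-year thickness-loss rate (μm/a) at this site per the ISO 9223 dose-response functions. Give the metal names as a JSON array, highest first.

carbon steel: temperature factor f = -0.054·(10.9) = -0.5886
  sulphur-dioxide contribution → 32.36 μm/a
  chloride contribution → 50.55 μm/a
  ⇒ r_corr(carbon steel) = 82.91 μm/a
zinc: T>10 °C ⇒ hinge -0.071·(20.9−10) = -0.7739
  sulphur-dioxide contribution → 0.6182 μm/a
  chloride contribution → 3.943 μm/a
  ⇒ r_corr(zinc) = 4.561 μm/a
copper: temperature factor f = -0.080·(10.9) = -0.8720
  sulphur-dioxide contribution → 0.2181 μm/a
  chloride contribution → 1.037 μm/a
  total first-year rate 1.255 μm/a
Ordering by μm/a: carbon steel (82.9) > zinc (4.56) > copper (1.26)

["carbon steel", "zinc", "copper"]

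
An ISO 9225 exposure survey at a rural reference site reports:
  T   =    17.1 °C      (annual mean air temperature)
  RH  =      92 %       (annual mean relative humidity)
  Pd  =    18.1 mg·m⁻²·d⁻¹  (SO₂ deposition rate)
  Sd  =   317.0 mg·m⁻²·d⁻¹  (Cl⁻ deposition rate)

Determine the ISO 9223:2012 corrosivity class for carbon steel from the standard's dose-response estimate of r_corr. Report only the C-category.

C5

carbon steel: f(T) = -0.054·(T−10) [T>10 °C] = -0.3834
  SO₂ term: 1.77·18.1^0.52·exp(0.02·92-0.3834) = 34.24
  Cl⁻ term: 0.102·317.0^0.62·exp(0.033·92+0.04·17.1) = 149.6
  sum: 34.24 + 149.6 → r_corr = 183.8 μm/a
184 μm/a falls in (80, 200] for carbon steel → category C5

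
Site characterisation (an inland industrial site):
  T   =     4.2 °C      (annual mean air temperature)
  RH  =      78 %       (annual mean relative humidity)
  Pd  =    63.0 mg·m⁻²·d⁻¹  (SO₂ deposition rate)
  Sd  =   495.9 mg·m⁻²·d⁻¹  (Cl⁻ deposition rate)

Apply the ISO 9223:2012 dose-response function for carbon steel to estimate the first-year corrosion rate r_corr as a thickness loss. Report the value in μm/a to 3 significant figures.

carbon steel: T≤10 °C ⇒ hinge +0.150·(4.2−10) = -0.8700
  SO₂ term: 1.77·63.0^0.52·exp(0.02·78-0.8700) = 30.43
  Cl⁻ term: 0.102·495.9^0.62·exp(0.033·78+0.04·4.2) = 74.23
  r_corr = 30.43 + 74.23 = 104.7 μm/a

r_corr = 105 μm/a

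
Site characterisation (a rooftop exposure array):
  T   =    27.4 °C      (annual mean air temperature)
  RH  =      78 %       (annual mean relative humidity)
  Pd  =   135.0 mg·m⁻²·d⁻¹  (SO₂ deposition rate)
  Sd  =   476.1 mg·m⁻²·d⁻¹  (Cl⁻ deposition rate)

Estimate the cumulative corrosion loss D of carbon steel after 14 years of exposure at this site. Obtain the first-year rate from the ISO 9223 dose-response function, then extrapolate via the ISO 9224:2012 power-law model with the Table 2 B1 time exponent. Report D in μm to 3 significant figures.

carbon steel: T>10 °C ⇒ hinge -0.054·(27.4−10) = -0.9396
  SO₂ term: 1.77·135.0^0.52·exp(0.02·78-0.9396) = 42.19
  Cl⁻ term: 0.102·476.1^0.62·exp(0.033·78+0.04·27.4) = 183.1
  sum: 42.19 + 183.1 → r_corr = 225.3 μm/a
Power-law: D(14) = r_corr · 14^0.523
  D(14) = 225.3 × 14^0.523 = 225.3 × 3.976 = 895.6 μm

D(14) = 896 μm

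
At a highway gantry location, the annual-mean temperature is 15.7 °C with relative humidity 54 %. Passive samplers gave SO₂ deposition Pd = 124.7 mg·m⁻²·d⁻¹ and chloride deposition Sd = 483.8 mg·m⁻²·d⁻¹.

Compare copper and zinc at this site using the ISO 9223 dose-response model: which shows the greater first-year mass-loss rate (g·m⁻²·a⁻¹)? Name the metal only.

zinc

copper: f(T) = -0.080·(T−10) [T>10 °C] = -0.4560
  Pd branch = 0.0053·Pd^0.26·e^(0.059·RH+f) = 0.285 μm/a
  Sd branch = 0.01025·Sd^0.27·e^(0.036·RH+0.049·T) = 0.8203 μm/a
  r_corr = 0.285 + 0.8203 = 1.105 μm/a
  mass loss = 1.105 μm/a × 8.96 g/cm³ = 9.903 g·m⁻²·a⁻¹
zinc: T>10 °C ⇒ hinge -0.071·(15.7−10) = -0.4047
  Pd branch = 0.0129·Pd^0.44·e^(0.046·RH+f) = 0.8626 μm/a
  Sd branch = 0.0175·Sd^0.57·e^(0.008·RH+0.085·T) = 3.471 μm/a
  sum: 0.8626 + 3.471 → r_corr = 4.334 μm/a
  mass loss = 4.334 μm/a × 7.14 g/cm³ = 30.94 g·m⁻²·a⁻¹
Ordering by g·m⁻²·a⁻¹: zinc (30.9) > copper (9.9)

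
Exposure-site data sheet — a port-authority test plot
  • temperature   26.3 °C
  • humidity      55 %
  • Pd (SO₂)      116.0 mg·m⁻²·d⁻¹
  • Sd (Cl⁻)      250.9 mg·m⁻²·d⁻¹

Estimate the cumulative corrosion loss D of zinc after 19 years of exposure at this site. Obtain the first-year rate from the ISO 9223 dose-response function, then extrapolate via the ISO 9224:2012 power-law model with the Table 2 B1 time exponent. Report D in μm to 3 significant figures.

D(19) = 69.4 μm

zinc: T>10 °C ⇒ hinge -0.071·(26.3−10) = -1.1573
  Pd branch = 0.0129·Pd^0.44·e^(0.046·RH+f) = 0.4122 μm/a
  Sd branch = 0.0175·Sd^0.57·e^(0.008·RH+0.085·T) = 5.925 μm/a
  r_corr = 0.4122 + 5.925 = 6.337 μm/a
Long-term exponent b (ISO 9224 Table 2, B1) = 0.813
  D(19) = 6.337 × 19^0.813 = 6.337 × 10.96 = 69.43 μm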